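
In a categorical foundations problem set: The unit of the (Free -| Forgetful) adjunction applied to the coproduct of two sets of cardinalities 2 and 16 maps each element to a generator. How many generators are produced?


The unit eta_X: X -> U(F(X)) of the Free-Forgetful adjunction
maps each element of X to a generator of F(X). For X = S + T (disjoint
union in Set), |S + T| = |S| + |T|.
Total mappings = 2 + 16 = 18.

18


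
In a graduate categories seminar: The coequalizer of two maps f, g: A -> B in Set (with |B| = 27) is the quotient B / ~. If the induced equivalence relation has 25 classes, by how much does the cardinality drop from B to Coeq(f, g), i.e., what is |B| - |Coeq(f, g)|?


The coequalizer Coeq(f, g) = B / ~ has one element per equivalence class.
|B| = 27, |Coeq(f, g)| = 25.
|B| - |Coeq(f, g)| = 27 - 25 = 2.

2


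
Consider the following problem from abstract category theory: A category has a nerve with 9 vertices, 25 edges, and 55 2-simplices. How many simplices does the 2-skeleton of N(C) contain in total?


The 2-skeleton of the nerve N(C) consists of simplices in dimensions 0, 1, 2:
  |N(C)_0| = 9 (objects)
  |N(C)_1| = 25 (morphisms)
  |N(C)_2| = 55 (composable pairs)
Total = 9 + 25 + 55 = 89

89


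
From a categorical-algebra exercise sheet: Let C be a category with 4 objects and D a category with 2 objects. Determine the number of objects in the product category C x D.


The product category C x D has objects that are pairs (c, d).
Number of pairs = |Ob(C)| * |Ob(D)| = 4 * 2 = 8

8


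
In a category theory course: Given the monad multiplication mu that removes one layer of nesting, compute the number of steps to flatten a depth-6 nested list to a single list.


Each application of mu: T^2 -> T removes one layer of nesting.
Starting at depth 6 (i.e., T^6(X)), we need to reach T(X).
Number of mu applications = 6 - 1 = 5

5


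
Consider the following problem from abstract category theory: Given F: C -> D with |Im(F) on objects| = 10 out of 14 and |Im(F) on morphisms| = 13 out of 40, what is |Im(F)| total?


The image of F consists of distinct objects and distinct morphisms.
|Im(F)| on objects = 10
|Im(F)| on morphisms = 13
Total image cardinality = 10 + 13 = 23

23


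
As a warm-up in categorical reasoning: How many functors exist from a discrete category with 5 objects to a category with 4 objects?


A functor from a discrete category C to D is determined by
where each object maps. Each of the 5 objects of C can map
to any of the 4 objects of D independently.
Number of functors = 4^5 = 1024

1024


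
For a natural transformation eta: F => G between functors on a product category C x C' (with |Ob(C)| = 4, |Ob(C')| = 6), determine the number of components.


A natural transformation eta: F => G assigns one component morphism per
object of the domain category.
The domain is the product category C x C', so
|Ob(C x C')| = |Ob(C)| * |Ob(C')| = 4 * 6 = 24.
Therefore eta has 24 component morphisms.

24


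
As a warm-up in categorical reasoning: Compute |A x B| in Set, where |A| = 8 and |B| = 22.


In Set, the product A x B is the Cartesian product.
By the universal property, |A x B| = |A| * |B|.
|A x B| = 8 * 22 = 176

176


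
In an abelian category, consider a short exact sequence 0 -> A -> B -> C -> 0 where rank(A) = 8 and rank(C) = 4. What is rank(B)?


For a short exact sequence 0 -> A -> B -> C -> 0,
rank is additive: rank(B) = rank(A) + rank(C).
rank(B) = 8 + 4 = 12

12


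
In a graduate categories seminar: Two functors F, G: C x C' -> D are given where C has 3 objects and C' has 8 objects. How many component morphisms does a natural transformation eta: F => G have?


A natural transformation eta: F => G assigns one component morphism per
object of the domain category.
The domain is the product category C x C', so
|Ob(C x C')| = |Ob(C)| * |Ob(C')| = 3 * 8 = 24.
Therefore eta has 24 component morphisms.

24


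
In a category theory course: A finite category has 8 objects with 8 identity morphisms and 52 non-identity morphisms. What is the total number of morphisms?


Each object has an identity morphism, giving 8 identities.
Adding the 52 non-identity morphisms:
Total = 8 + 52 = 60

60


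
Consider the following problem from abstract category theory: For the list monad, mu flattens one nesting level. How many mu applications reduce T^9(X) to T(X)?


Each application of mu: T^2 -> T removes one layer of nesting.
Starting at depth 9 (i.e., T^9(X)), we need to reach T(X).
Number of mu applications = 9 - 1 = 8

8


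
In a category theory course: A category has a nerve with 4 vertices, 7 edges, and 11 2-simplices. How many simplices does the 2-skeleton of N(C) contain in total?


The 2-skeleton of the nerve N(C) consists of simplices in dimensions 0, 1, 2:
  |N(C)_0| = 4 (objects)
  |N(C)_1| = 7 (morphisms)
  |N(C)_2| = 11 (composable pairs)
Total = 4 + 7 + 11 = 22

22


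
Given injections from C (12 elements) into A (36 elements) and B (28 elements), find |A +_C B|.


The pushout A +_C B identifies the images of C in A and B.
|A +_C B| = |A| + |B| - |C| (for injections).
= 36 + 28 - 12 = 52

52


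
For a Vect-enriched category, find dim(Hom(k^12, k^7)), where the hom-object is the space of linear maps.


In Vect-enriched categories, Hom(k^n, k^m) is the space of m x n matrices.
dim(Hom(k^12, k^7)) = 7 * 12 = 84

84


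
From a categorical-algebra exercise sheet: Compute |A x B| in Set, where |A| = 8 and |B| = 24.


In Set, the product A x B is the Cartesian product.
By the universal property, |A x B| = |A| * |B|.
|A x B| = 8 * 24 = 192

192


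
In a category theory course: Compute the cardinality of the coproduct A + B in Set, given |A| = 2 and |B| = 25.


In Set, the coproduct A + B is the disjoint union.
|A + B| = |A| + |B| = 2 + 25 = 27

27


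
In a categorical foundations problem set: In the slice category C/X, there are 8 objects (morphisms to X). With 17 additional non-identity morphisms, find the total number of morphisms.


In the slice category C/X, objects are morphisms to X.
Identity morphisms: 8 (one per object of C/X).
Non-identity morphisms: 17.
Total = 8 + 17 = 25

25


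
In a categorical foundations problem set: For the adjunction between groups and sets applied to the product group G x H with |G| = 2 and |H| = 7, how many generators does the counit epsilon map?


The counit epsilon_K: F(U(K)) -> K of the Free-Forgetful adjunction
maps |K| generators of F(U(K)) into K. For K = G x H (the product group),
|G x H| = |G| * |H|.
Total generators mapped = 2 * 7 = 14.

14


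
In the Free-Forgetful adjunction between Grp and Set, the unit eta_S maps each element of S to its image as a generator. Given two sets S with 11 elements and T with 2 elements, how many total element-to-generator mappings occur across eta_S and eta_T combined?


The unit eta_X: X -> U(F(X)) of the Free-Forgetful adjunction
maps each element of X to a generator of F(X). For X = S + T (disjoint
union in Set), |S + T| = |S| + |T|.
Total mappings = 11 + 2 = 13.

13


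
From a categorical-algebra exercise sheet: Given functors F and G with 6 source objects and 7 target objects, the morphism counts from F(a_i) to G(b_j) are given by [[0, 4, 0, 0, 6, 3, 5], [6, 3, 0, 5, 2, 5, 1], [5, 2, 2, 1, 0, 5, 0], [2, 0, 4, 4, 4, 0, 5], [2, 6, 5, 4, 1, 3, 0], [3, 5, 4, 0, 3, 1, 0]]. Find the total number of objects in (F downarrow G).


Objects of (F downarrow G) are triples (a, b, h: F(a)->G(b)).
The count equals the sum of all entries in the hom-matrix.
sum(row 0) = 18
sum(row 1) = 22
sum(row 2) = 15
sum(row 3) = 19
sum(row 4) = 21
sum(row 5) = 16
Grand total = 111

111


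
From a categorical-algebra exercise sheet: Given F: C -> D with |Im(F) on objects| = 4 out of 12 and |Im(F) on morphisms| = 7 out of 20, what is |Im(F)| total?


The image of F consists of distinct objects and distinct morphisms.
|Im(F)| on objects = 4
|Im(F)| on morphisms = 7
Total image cardinality = 4 + 7 = 11

11


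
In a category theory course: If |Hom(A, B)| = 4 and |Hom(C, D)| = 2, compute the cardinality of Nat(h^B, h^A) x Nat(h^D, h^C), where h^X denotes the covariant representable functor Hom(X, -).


By the Yoneda lemma, Nat(h^B, h^A) is isomorphic to Hom(A, B),
so |Nat(h^B, h^A)| = |Hom(A, B)| and |Nat(h^D, h^C)| = |Hom(C, D)|.
|Hom(A, B)| = 4, |Hom(C, D)| = 2.
|Nat(h^B, h^A) x Nat(h^D, h^C)| = 4 * 2 = 8

8


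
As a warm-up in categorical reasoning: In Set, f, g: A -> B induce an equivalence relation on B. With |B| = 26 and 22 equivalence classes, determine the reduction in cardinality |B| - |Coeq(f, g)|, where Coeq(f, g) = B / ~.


The coequalizer Coeq(f, g) = B / ~ has one element per equivalence class.
|B| = 26, |Coeq(f, g)| = 22.
|B| - |Coeq(f, g)| = 26 - 22 = 4.

4


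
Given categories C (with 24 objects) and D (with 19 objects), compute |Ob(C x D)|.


The product category C x D has objects that are pairs (c, d).
Number of pairs = |Ob(C)| * |Ob(D)| = 24 * 19 = 456

456


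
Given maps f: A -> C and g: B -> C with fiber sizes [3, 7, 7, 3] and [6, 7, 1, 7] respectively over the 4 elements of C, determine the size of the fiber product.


The pullback A x_C B consists of pairs (a, b) with f(a) = g(b).
For each element c in C, the fiber product has |f^-1(c)| * |g^-1(c)| elements.
Summing over C: 3 * 6 + 7 * 7 + 7 * 1 + 3 * 7
= 18 + 49 + 7 + 21 = 95

95


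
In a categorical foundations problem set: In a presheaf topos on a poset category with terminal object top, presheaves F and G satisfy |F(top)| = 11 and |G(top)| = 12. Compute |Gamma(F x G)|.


Global sections of a presheaf on a poset with terminal top satisfy
Gamma(H) ~ H(top). Presheaves admit pointwise products, so
(F x G)(top) = F(top) x G(top) (Cartesian product).
|Gamma(F x G)| = |F(top)| * |G(top)| = 11 * 12 = 132.

132


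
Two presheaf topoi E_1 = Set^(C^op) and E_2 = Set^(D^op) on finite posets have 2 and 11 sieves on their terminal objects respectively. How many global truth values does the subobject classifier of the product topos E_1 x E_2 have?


In a product of presheaf topoi E_1 x E_2, the subobject classifier
is Omega = Omega_1 x Omega_2 (componentwise), so
|Omega(top)| = |Omega_1(top_1)| * |Omega_2(top_2)|.
= 2 * 11 = 22.

22


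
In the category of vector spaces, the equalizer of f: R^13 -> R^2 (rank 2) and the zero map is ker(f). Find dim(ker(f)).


The equalizer of f and the zero map is ker(f).
By the rank-nullity theorem: dim(ker(f)) = dim(domain) - rank(f).
dim(ker(f)) = 13 - 2 = 11

11


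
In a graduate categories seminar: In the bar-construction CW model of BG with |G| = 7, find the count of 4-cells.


In the bar-construction CW model of BG, the n-cells are indexed by
n-tuples [g_1|...|g_n] of non-identity elements of G (degenerate
simplices with some g_i = e do not contribute cells), so there are
(|G| - 1)^n n-cells.
For dim = 4 with |G| = 7:
cells = (7 - 1)^4 = 6^4 = 1296

1296


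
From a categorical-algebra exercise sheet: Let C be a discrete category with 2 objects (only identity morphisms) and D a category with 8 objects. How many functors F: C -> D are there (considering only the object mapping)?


A functor from a discrete category C to D is determined by
where each object maps. Each of the 2 objects of C can map
to any of the 8 objects of D independently.
Number of functors = 8^2 = 64

64


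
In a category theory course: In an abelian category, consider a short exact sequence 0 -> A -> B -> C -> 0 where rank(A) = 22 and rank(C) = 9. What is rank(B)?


For a short exact sequence 0 -> A -> B -> C -> 0,
rank is additive: rank(B) = rank(A) + rank(C).
rank(B) = 22 + 9 = 31

31


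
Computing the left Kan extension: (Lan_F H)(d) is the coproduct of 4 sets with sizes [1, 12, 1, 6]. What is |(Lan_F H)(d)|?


Pointwise, the left Kan extension (Lan_F H)(d) is the colimit, indexed
by the comma category (F downarrow d), of H composed with the
projection (F downarrow d) -> C. Here that colimit is given
as a coproduct (disjoint union) of sets, so its cardinality is the
sum of the sizes of the summands.
Coproduct of sets with sizes: 1 + 12 + 1 + 6
= 20

20


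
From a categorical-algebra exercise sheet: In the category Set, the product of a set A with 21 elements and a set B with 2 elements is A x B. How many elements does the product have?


In Set, the product A x B is the Cartesian product.
By the universal property, |A x B| = |A| * |B|.
|A x B| = 21 * 2 = 42

42


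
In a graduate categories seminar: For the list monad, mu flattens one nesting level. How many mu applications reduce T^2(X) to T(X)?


Each application of mu: T^2 -> T removes one layer of nesting.
Starting at depth 2 (i.e., T^2(X)), we need to reach T(X).
Number of mu applications = 2 - 1 = 1

1


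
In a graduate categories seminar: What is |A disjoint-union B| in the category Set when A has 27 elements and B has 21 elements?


In Set, the coproduct A + B is the disjoint union.
|A + B| = |A| + |B| = 27 + 21 = 48

48


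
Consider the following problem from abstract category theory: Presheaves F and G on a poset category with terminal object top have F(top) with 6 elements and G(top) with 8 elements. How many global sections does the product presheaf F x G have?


Global sections of a presheaf on a poset with terminal top satisfy
Gamma(H) ~ H(top). Presheaves admit pointwise products, so
(F x G)(top) = F(top) x G(top) (Cartesian product).
|Gamma(F x G)| = |F(top)| * |G(top)| = 6 * 8 = 48.

48


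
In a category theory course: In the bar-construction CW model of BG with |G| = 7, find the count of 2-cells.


In the bar-construction CW model of BG, the n-cells are indexed by
n-tuples [g_1|...|g_n] of non-identity elements of G (degenerate
simplices with some g_i = e do not contribute cells), so there are
(|G| - 1)^n n-cells.
For dim = 2 with |G| = 7:
cells = (7 - 1)^2 = 6^2 = 36

36


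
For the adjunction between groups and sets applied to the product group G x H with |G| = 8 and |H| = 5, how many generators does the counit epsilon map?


The counit epsilon_K: F(U(K)) -> K of the Free-Forgetful adjunction
maps |K| generators of F(U(K)) into K. For K = G x H (the product group),
|G x H| = |G| * |H|.
Total generators mapped = 8 * 5 = 40.

40


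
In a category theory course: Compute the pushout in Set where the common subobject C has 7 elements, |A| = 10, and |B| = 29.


The pushout A +_C B identifies the images of C in A and B.
|A +_C B| = |A| + |B| - |C| (for injections).
= 10 + 29 - 7 = 32

32


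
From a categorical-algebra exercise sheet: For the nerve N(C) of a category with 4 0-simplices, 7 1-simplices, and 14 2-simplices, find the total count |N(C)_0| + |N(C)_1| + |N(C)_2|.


The 2-skeleton of the nerve N(C) consists of simplices in dimensions 0, 1, 2:
  |N(C)_0| = 4 (objects)
  |N(C)_1| = 7 (morphisms)
  |N(C)_2| = 14 (composable pairs)
Total = 4 + 7 + 14 = 25

25


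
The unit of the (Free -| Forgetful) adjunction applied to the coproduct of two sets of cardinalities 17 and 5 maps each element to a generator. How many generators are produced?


The unit eta_X: X -> U(F(X)) of the Free-Forgetful adjunction
maps each element of X to a generator of F(X). For X = S + T (disjoint
union in Set), |S + T| = |S| + |T|.
Total mappings = 17 + 5 = 22.

22


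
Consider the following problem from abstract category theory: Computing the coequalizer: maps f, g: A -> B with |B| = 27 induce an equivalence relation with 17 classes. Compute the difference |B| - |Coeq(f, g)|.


The coequalizer Coeq(f, g) = B / ~ has one element per equivalence class.
|B| = 27, |Coeq(f, g)| = 17.
|B| - |Coeq(f, g)| = 27 - 17 = 10.

10


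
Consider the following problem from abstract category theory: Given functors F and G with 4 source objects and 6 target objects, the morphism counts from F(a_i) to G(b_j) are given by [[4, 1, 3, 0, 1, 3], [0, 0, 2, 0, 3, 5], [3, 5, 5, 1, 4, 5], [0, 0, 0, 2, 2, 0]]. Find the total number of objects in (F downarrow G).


Objects of (F downarrow G) are triples (a, b, h: F(a)->G(b)).
The count equals the sum of all entries in the hom-matrix.
sum(row 0) = 12
sum(row 1) = 10
sum(row 2) = 23
sum(row 3) = 4
Grand total = 49

49


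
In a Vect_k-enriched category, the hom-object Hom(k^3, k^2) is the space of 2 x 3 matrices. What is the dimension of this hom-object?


In Vect-enriched categories, Hom(k^n, k^m) is the space of m x n matrices.
dim(Hom(k^3, k^2)) = 2 * 3 = 6

6


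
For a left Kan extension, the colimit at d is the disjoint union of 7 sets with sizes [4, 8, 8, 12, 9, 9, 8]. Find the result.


Pointwise, the left Kan extension (Lan_F H)(d) is the colimit, indexed
by the comma category (F downarrow d), of H composed with the
projection (F downarrow d) -> C. Here that colimit is given
as a coproduct (disjoint union) of sets, so its cardinality is the
sum of the sizes of the summands.
Coproduct of sets with sizes: 4 + 8 + 8 + 12 + 9 + 9 + 8
= 58

58


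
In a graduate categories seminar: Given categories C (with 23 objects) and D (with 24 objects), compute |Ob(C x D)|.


The product category C x D has objects that are pairs (c, d).
Number of pairs = |Ob(C)| * |Ob(D)| = 23 * 24 = 552

552


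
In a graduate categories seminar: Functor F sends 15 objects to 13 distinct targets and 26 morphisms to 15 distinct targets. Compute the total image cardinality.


The image of F consists of distinct objects and distinct morphisms.
|Im(F)| on objects = 13
|Im(F)| on morphisms = 15
Total image cardinality = 13 + 15 = 28

28


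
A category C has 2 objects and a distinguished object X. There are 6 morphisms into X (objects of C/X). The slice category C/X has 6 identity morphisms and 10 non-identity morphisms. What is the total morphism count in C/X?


In the slice category C/X, objects are morphisms to X.
Identity morphisms: 6 (one per object of C/X).
Non-identity morphisms: 10.
Total = 6 + 10 = 16

16


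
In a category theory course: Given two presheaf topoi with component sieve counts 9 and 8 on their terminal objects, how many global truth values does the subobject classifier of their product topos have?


In a product of presheaf topoi E_1 x E_2, the subobject classifier
is Omega = Omega_1 x Omega_2 (componentwise), so
|Omega(top)| = |Omega_1(top_1)| * |Omega_2(top_2)|.
= 9 * 8 = 72.

72


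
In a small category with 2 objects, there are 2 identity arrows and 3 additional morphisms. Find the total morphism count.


Each object has an identity morphism, giving 2 identities.
Adding the 3 non-identity morphisms:
Total = 2 + 3 = 5

5


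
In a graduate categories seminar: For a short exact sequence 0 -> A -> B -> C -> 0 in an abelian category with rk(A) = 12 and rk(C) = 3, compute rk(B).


For a short exact sequence 0 -> A -> B -> C -> 0,
rank is additive: rank(B) = rank(A) + rank(C).
rank(B) = 12 + 3 = 15

15


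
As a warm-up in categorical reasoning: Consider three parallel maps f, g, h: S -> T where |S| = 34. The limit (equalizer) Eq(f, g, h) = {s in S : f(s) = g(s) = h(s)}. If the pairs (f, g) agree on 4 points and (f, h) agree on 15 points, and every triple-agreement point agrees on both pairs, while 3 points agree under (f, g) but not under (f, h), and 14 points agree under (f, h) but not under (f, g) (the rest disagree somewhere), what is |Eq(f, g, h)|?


Eq(f, g, h) is the triple-agreement set: points in S where all three
maps take the same value. Using inclusion-exclusion on the pairwise data:
Pair (f, g) agrees on 4 points; pair (f, h) on 15 points.
Points agreeing under (f, g) but not (f, h) = 3; under (f, h) but not (f, g) = 14.
Triple-agreement = agreement-in-(f, g) minus points that agree under (f, g) but not (f, h):
|Eq(f, g, h)| = 4 - 3 = 1
(cross-check via (f, h): 15 - 14 = 1.)

1


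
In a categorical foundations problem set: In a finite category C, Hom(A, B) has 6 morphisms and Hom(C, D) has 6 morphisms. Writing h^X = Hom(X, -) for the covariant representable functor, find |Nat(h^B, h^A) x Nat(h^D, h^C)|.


By the Yoneda lemma, Nat(h^B, h^A) is isomorphic to Hom(A, B),
so |Nat(h^B, h^A)| = |Hom(A, B)| and |Nat(h^D, h^C)| = |Hom(C, D)|.
|Hom(A, B)| = 6, |Hom(C, D)| = 6.
|Nat(h^B, h^A) x Nat(h^D, h^C)| = 6 * 6 = 36

36


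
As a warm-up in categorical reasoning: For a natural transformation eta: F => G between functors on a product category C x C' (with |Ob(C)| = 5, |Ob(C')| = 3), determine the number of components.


A natural transformation eta: F => G assigns one component morphism per
object of the domain category.
The domain is the product category C x C', so
|Ob(C x C')| = |Ob(C)| * |Ob(C')| = 5 * 3 = 15.
Therefore eta has 15 component morphisms.

15


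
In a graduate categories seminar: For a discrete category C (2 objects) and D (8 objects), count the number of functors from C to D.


A functor from a discrete category C to D is determined by
where each object maps. Each of the 2 objects of C can map
to any of the 8 objects of D independently.
Number of functors = 8^2 = 64

64


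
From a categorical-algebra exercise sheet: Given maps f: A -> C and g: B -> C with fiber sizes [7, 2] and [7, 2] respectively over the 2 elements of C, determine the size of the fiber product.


The pullback A x_C B consists of pairs (a, b) with f(a) = g(b).
For each element c in C, the fiber product has |f^-1(c)| * |g^-1(c)| elements.
Summing over C: 7 * 7 + 2 * 2
= 49 + 4 = 53

53


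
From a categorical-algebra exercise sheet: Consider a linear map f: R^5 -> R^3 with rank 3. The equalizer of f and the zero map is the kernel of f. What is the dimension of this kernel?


The equalizer of f and the zero map is ker(f).
By the rank-nullity theorem: dim(ker(f)) = dim(domain) - rank(f).
dim(ker(f)) = 5 - 3 = 2

2


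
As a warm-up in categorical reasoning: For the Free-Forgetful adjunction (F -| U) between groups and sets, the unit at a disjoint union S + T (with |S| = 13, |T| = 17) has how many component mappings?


The unit eta_X: X -> U(F(X)) of the Free-Forgetful adjunction
maps each element of X to a generator of F(X). For X = S + T (disjoint
union in Set), |S + T| = |S| + |T|.
Total mappings = 13 + 17 = 30.

30


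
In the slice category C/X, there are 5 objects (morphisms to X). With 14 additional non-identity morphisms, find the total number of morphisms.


In the slice category C/X, objects are morphisms to X.
Identity morphisms: 5 (one per object of C/X).
Non-identity morphisms: 14.
Total = 5 + 14 = 19

19


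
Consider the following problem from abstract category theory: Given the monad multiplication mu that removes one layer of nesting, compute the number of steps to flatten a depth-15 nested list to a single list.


Each application of mu: T^2 -> T removes one layer of nesting.
Starting at depth 15 (i.e., T^15(X)), we need to reach T(X).
Number of mu applications = 15 - 1 = 14

14


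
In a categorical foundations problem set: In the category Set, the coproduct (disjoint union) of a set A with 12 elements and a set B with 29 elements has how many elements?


In Set, the coproduct A + B is the disjoint union.
|A + B| = |A| + |B| = 12 + 29 = 41

41


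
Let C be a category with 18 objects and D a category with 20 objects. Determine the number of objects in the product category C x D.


The product category C x D has objects that are pairs (c, d).
Number of pairs = |Ob(C)| * |Ob(D)| = 18 * 20 = 360

360


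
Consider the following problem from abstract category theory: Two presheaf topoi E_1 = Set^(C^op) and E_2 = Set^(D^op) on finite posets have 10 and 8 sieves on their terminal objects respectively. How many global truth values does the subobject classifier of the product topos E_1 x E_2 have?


In a product of presheaf topoi E_1 x E_2, the subobject classifier
is Omega = Omega_1 x Omega_2 (componentwise), so
|Omega(top)| = |Omega_1(top_1)| * |Omega_2(top_2)|.
= 10 * 8 = 80.

80


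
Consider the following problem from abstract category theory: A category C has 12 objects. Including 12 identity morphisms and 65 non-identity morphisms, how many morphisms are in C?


Each object has an identity morphism, giving 12 identities.
Adding the 65 non-identity morphisms:
Total = 12 + 65 = 77

77


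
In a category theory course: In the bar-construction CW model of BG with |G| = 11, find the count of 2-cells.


In the bar-construction CW model of BG, the n-cells are indexed by
n-tuples [g_1|...|g_n] of non-identity elements of G (degenerate
simplices with some g_i = e do not contribute cells), so there are
(|G| - 1)^n n-cells.
For dim = 2 with |G| = 11:
cells = (11 - 1)^2 = 10^2 = 100

100


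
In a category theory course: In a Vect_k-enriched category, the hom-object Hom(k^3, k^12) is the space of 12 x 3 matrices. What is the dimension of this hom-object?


In Vect-enriched categories, Hom(k^n, k^m) is the space of m x n matrices.
dim(Hom(k^3, k^12)) = 12 * 3 = 36

36


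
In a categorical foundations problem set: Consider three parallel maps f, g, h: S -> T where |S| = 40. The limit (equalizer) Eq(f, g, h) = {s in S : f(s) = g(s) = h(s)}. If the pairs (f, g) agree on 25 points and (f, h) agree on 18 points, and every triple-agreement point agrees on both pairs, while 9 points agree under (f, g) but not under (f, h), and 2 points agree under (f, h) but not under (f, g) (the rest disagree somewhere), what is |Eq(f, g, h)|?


Eq(f, g, h) is the triple-agreement set: points in S where all three
maps take the same value. Using inclusion-exclusion on the pairwise data:
Pair (f, g) agrees on 25 points; pair (f, h) on 18 points.
Points agreeing under (f, g) but not (f, h) = 9; under (f, h) but not (f, g) = 2.
Triple-agreement = agreement-in-(f, g) minus points that agree under (f, g) but not (f, h):
|Eq(f, g, h)| = 25 - 9 = 16
(cross-check via (f, h): 18 - 2 = 16.)

16


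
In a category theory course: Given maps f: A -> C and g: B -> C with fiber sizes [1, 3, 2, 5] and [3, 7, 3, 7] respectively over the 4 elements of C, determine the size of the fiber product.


The pullback A x_C B consists of pairs (a, b) with f(a) = g(b).
For each element c in C, the fiber product has |f^-1(c)| * |g^-1(c)| elements.
Summing over C: 1 * 3 + 3 * 7 + 2 * 3 + 5 * 7
= 3 + 21 + 6 + 35 = 65

65


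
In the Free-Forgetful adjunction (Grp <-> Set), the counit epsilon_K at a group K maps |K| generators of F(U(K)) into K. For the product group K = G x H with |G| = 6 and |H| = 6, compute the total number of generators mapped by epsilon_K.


The counit epsilon_K: F(U(K)) -> K of the Free-Forgetful adjunction
maps |K| generators of F(U(K)) into K. For K = G x H (the product group),
|G x H| = |G| * |H|.
Total generators mapped = 6 * 6 = 36.

36


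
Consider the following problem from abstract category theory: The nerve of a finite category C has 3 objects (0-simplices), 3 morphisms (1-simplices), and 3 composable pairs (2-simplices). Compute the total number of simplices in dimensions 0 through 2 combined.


The 2-skeleton of the nerve N(C) consists of simplices in dimensions 0, 1, 2:
  |N(C)_0| = 3 (objects)
  |N(C)_1| = 3 (morphisms)
  |N(C)_2| = 3 (composable pairs)
Total = 3 + 3 + 3 = 9

9


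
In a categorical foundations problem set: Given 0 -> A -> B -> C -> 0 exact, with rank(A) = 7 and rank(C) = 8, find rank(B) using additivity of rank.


For a short exact sequence 0 -> A -> B -> C -> 0,
rank is additive: rank(B) = rank(A) + rank(C).
rank(B) = 7 + 8 = 15

15


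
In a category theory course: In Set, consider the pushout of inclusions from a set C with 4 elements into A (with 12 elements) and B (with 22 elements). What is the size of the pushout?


The pushout A +_C B identifies the images of C in A and B.
|A +_C B| = |A| + |B| - |C| (for injections).
= 12 + 22 - 4 = 30

30


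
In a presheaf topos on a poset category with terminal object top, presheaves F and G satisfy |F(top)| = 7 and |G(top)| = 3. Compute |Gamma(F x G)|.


Global sections of a presheaf on a poset with terminal top satisfy
Gamma(H) ~ H(top). Presheaves admit pointwise products, so
(F x G)(top) = F(top) x G(top) (Cartesian product).
|Gamma(F x G)| = |F(top)| * |G(top)| = 7 * 3 = 21.

21


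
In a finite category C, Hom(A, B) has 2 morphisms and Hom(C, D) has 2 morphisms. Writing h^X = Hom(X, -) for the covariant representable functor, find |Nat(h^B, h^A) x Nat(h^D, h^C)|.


By the Yoneda lemma, Nat(h^B, h^A) is isomorphic to Hom(A, B),
so |Nat(h^B, h^A)| = |Hom(A, B)| and |Nat(h^D, h^C)| = |Hom(C, D)|.
|Hom(A, B)| = 2, |Hom(C, D)| = 2.
|Nat(h^B, h^A) x Nat(h^D, h^C)| = 2 * 2 = 4

4


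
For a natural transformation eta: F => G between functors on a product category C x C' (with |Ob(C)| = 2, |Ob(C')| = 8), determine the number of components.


A natural transformation eta: F => G assigns one component morphism per
object of the domain category.
The domain is the product category C x C', so
|Ob(C x C')| = |Ob(C)| * |Ob(C')| = 2 * 8 = 16.
Therefore eta has 16 component morphisms.

16


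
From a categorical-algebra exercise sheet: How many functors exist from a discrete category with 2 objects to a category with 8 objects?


A functor from a discrete category C to D is determined by
where each object maps. Each of the 2 objects of C can map
to any of the 8 objects of D independently.
Number of functors = 8^2 = 64

64


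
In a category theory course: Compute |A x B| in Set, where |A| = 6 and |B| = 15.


In Set, the product A x B is the Cartesian product.
By the universal property, |A x B| = |A| * |B|.
|A x B| = 6 * 15 = 90

90


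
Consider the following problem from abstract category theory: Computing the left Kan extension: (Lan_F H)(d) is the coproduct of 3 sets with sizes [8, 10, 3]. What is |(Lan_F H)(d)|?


Pointwise, the left Kan extension (Lan_F H)(d) is the colimit, indexed
by the comma category (F downarrow d), of H composed with the
projection (F downarrow d) -> C. Here that colimit is given
as a coproduct (disjoint union) of sets, so its cardinality is the
sum of the sizes of the summands.
Coproduct of sets with sizes: 8 + 10 + 3
= 21

21


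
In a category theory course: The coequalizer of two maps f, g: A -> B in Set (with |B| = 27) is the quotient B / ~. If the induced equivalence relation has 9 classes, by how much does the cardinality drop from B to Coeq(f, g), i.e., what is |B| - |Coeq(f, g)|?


The coequalizer Coeq(f, g) = B / ~ has one element per equivalence class.
|B| = 27, |Coeq(f, g)| = 9.
|B| - |Coeq(f, g)| = 27 - 9 = 18.

18


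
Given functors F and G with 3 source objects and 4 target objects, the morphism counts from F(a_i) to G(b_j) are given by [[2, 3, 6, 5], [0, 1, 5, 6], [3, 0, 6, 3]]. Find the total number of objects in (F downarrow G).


Objects of (F downarrow G) are triples (a, b, h: F(a)->G(b)).
The count equals the sum of all entries in the hom-matrix.
sum(row 0) = 16
sum(row 1) = 12
sum(row 2) = 12
Grand total = 40

40


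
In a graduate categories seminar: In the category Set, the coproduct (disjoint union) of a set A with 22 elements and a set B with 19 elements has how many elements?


In Set, the coproduct A + B is the disjoint union.
|A + B| = |A| + |B| = 22 + 19 = 41

41


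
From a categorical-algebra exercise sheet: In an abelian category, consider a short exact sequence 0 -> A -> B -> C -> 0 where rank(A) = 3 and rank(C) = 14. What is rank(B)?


For a short exact sequence 0 -> A -> B -> C -> 0,
rank is additive: rank(B) = rank(A) + rank(C).
rank(B) = 3 + 14 = 17

17


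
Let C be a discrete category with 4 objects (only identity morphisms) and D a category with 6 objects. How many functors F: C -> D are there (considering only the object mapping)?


A functor from a discrete category C to D is determined by
where each object maps. Each of the 4 objects of C can map
to any of the 6 objects of D independently.
Number of functors = 6^4 = 1296

1296


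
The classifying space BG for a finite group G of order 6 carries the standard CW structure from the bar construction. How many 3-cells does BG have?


In the bar-construction CW model of BG, the n-cells are indexed by
n-tuples [g_1|...|g_n] of non-identity elements of G (degenerate
simplices with some g_i = e do not contribute cells), so there are
(|G| - 1)^n n-cells.
For dim = 3 with |G| = 6:
cells = (6 - 1)^3 = 5^3 = 125

125


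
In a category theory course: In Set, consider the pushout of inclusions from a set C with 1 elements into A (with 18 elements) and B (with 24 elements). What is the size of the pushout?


The pushout A +_C B identifies the images of C in A and B.
|A +_C B| = |A| + |B| - |C| (for injections).
= 18 + 24 - 1 = 41

41


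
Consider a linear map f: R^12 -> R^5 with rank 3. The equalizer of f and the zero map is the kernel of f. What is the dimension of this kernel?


The equalizer of f and the zero map is ker(f).
By the rank-nullity theorem: dim(ker(f)) = dim(domain) - rank(f).
dim(ker(f)) = 12 - 3 = 9

9


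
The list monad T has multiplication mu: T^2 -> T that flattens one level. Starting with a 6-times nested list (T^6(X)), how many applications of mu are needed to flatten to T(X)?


Each application of mu: T^2 -> T removes one layer of nesting.
Starting at depth 6 (i.e., T^6(X)), we need to reach T(X).
Number of mu applications = 6 - 1 = 5

5


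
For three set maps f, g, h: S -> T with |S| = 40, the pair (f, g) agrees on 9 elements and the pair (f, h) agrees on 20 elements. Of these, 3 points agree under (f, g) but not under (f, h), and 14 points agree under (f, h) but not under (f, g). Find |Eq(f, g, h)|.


Eq(f, g, h) is the triple-agreement set: points in S where all three
maps take the same value. Using inclusion-exclusion on the pairwise data:
Pair (f, g) agrees on 9 points; pair (f, h) on 20 points.
Points agreeing under (f, g) but not (f, h) = 3; under (f, h) but not (f, g) = 14.
Triple-agreement = agreement-in-(f, g) minus points that agree under (f, g) but not (f, h):
|Eq(f, g, h)| = 9 - 3 = 6
(cross-check via (f, h): 20 - 14 = 6.)

6


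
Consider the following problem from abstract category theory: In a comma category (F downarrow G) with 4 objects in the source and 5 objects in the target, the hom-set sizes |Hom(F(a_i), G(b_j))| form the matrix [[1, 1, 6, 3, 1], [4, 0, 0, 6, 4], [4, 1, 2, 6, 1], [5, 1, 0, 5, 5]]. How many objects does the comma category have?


Objects of (F downarrow G) are triples (a, b, h: F(a)->G(b)).
The count equals the sum of all entries in the hom-matrix.
sum(row 0) = 12
sum(row 1) = 14
sum(row 2) = 14
sum(row 3) = 16
Grand total = 56

56


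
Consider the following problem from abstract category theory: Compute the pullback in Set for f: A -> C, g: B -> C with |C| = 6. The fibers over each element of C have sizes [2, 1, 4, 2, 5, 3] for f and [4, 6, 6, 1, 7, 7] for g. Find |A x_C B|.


The pullback A x_C B consists of pairs (a, b) with f(a) = g(b).
For each element c in C, the fiber product has |f^-1(c)| * |g^-1(c)| elements.
Summing over C: 2 * 4 + 1 * 6 + 4 * 6 + 2 * 1 + 5 * 7 + 3 * 7
= 8 + 6 + 24 + 2 + 35 + 21 = 96

96


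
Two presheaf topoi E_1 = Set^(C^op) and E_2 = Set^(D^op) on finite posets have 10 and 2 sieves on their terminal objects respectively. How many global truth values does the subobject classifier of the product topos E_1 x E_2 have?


In a product of presheaf topoi E_1 x E_2, the subobject classifier
is Omega = Omega_1 x Omega_2 (componentwise), so
|Omega(top)| = |Omega_1(top_1)| * |Omega_2(top_2)|.
= 10 * 2 = 20.

20


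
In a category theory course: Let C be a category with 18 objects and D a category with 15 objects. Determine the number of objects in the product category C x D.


The product category C x D has objects that are pairs (c, d).
Number of pairs = |Ob(C)| * |Ob(D)| = 18 * 15 = 270

270


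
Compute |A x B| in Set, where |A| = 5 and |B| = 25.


In Set, the product A x B is the Cartesian product.
By the universal property, |A x B| = |A| * |B|.
|A x B| = 5 * 25 = 125

125


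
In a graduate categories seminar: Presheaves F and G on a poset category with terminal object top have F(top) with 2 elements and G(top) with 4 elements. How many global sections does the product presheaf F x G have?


Global sections of a presheaf on a poset with terminal top satisfy
Gamma(H) ~ H(top). Presheaves admit pointwise products, so
(F x G)(top) = F(top) x G(top) (Cartesian product).
|Gamma(F x G)| = |F(top)| * |G(top)| = 2 * 4 = 8.

8


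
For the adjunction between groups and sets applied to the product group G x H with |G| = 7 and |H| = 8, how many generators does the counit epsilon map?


The counit epsilon_K: F(U(K)) -> K of the Free-Forgetful adjunction
maps |K| generators of F(U(K)) into K. For K = G x H (the product group),
|G x H| = |G| * |H|.
Total generators mapped = 7 * 8 = 56.

56


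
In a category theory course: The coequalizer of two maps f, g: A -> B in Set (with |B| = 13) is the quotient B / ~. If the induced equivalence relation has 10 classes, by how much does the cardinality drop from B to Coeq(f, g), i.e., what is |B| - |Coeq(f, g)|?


The coequalizer Coeq(f, g) = B / ~ has one element per equivalence class.
|B| = 13, |Coeq(f, g)| = 10.
|B| - |Coeq(f, g)| = 13 - 10 = 3.

3


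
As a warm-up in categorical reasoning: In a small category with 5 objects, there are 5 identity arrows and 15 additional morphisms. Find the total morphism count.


Each object has an identity morphism, giving 5 identities.
Adding the 15 non-identity morphisms:
Total = 5 + 15 = 20

20


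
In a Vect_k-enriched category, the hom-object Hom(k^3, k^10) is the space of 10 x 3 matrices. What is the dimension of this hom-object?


In Vect-enriched categories, Hom(k^n, k^m) is the space of m x n matrices.
dim(Hom(k^3, k^10)) = 10 * 3 = 30

30


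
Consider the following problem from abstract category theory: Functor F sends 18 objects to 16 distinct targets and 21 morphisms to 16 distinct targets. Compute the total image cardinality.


The image of F consists of distinct objects and distinct morphisms.
|Im(F)| on objects = 16
|Im(F)| on morphisms = 16
Total image cardinality = 16 + 16 = 32

32


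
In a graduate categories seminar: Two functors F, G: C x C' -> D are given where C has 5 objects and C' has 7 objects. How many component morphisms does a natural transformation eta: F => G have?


A natural transformation eta: F => G assigns one component morphism per
object of the domain category.
The domain is the product category C x C', so
|Ob(C x C')| = |Ob(C)| * |Ob(C')| = 5 * 7 = 35.
Therefore eta has 35 component morphisms.

35


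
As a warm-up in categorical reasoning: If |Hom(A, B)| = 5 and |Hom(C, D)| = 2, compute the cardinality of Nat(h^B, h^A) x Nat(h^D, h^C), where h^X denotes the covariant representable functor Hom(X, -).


By the Yoneda lemma, Nat(h^B, h^A) is isomorphic to Hom(A, B),
so |Nat(h^B, h^A)| = |Hom(A, B)| and |Nat(h^D, h^C)| = |Hom(C, D)|.
|Hom(A, B)| = 5, |Hom(C, D)| = 2.
|Nat(h^B, h^A) x Nat(h^D, h^C)| = 5 * 2 = 10

10


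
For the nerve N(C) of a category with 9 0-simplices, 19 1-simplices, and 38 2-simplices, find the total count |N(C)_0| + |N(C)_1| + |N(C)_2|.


The 2-skeleton of the nerve N(C) consists of simplices in dimensions 0, 1, 2:
  |N(C)_0| = 9 (objects)
  |N(C)_1| = 19 (morphisms)
  |N(C)_2| = 38 (composable pairs)
Total = 9 + 19 + 38 = 66

66


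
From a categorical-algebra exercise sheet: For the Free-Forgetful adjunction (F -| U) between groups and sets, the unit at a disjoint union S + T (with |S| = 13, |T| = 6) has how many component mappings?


The unit eta_X: X -> U(F(X)) of the Free-Forgetful adjunction
maps each element of X to a generator of F(X). For X = S + T (disjoint
union in Set), |S + T| = |S| + |T|.
Total mappings = 13 + 6 = 19.

19


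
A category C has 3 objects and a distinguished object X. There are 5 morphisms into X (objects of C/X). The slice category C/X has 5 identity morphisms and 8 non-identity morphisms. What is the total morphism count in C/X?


In the slice category C/X, objects are morphisms to X.
Identity morphisms: 5 (one per object of C/X).
Non-identity morphisms: 8.
Total = 5 + 8 = 13

13
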